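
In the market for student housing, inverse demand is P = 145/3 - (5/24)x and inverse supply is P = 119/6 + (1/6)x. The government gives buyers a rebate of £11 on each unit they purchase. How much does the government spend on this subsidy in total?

Pre-subsidy: 145/3 - (5/24)x = 119/6 + (1/6)x gives x* = 76 and P* = 32.5.
With the rebate, buyers effectively pay Pb = Ps − 11, where Ps is the price sellers receive.
On the curves, Pb = 145/3 - (5/24)x and Ps = 119/6 + (1/6)x; the wedge Ps − Pb = 11 gives 119/6 + (1/6)x − (145/3 - (5/24)x) = 11, so x' = 316/3.
Then Pb = 145/3 − (5/24)·(316/3) = 475/18 and Ps = 119/6 + (1/6)·(316/3) = 673/18.
Government outlay = subsidy × quantity = 11 × 316/3 = 3476/3.

Government cost = 3476/3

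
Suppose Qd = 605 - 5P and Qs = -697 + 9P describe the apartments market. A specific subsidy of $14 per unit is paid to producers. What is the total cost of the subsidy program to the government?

Pre-subsidy: 605 - 5P = -697 + 9P gives P* = 93, Q* = 140.
With the subsidy, sellers receive Ps = Pb + 14 for each unit, where Pb is the price buyers pay.
Supply in terms of Pb becomes Qs = -697 + 9(Pb + 14) = -571 + 9Pb. Setting this equal to demand: 605 - 5Pb = -571 + 9Pb, so Pb = 84.
Sellers receive Ps = 84 + 14 = 98; Q' = 605 − 5·84 = 185.
Government outlay = subsidy × quantity = 14 × 185 = 2590.

Government cost = $2590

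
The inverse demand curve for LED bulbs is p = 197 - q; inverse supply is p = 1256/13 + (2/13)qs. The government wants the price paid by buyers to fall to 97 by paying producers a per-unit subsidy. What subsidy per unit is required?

At a buyer price of 97, quantity demanded is 197 − 1·97 = 100.
Sellers supply 100 only when they receive ps = 1256/13 + (2/13)·100 = 112.
s = ps − pb = 112 − 97 = 15.

Required subsidy s = 15 per unit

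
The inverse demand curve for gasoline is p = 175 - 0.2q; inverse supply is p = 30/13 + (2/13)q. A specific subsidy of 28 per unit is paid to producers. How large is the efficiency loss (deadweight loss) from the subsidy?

Deadweight loss = 25480/23

Pre-subsidy: 175 - 0.2q = 30/13 + (2/13)q gives q* = 11225/23 and p* = 1780/23.
With the subsidy, sellers receive ps = pb + 28 for each unit, where pb is the price buyers pay.
On the curves, pb = 175 - 0.2q and ps = 30/13 + (2/13)q; the wedge ps − pb = 28 gives 30/13 + (2/13)q − (175 - 0.2q) = 28, so q' = 13045/23.
Then pb = 175 − 0.2·(13045/23) = 1416/23 and ps = 30/13 + (2/13)·(13045/23) = 2060/23.
The subsidy expands output by 13045/23 − 11225/23 = 1820/23 past the efficient level; on those units the gap between marginal cost and willingness to pay runs from 0 up to 28.
DWL = ½ × 28 × 1820/23 = 25480/23.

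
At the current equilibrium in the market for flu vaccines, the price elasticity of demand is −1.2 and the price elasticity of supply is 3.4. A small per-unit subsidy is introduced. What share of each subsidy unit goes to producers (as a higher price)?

Producer share = 6/23

For a small subsidy around the equilibrium, the benefit split depends on the relative slopes, which at a point are proportional to the elasticities.
Buyer share = εs/(εs + |εd|) = 3.4/(3.4 + 1.2) = 17/23; seller share = |εd|/(εs + |εd|) = 6/23.
So producers capture 6/23 of the subsidy.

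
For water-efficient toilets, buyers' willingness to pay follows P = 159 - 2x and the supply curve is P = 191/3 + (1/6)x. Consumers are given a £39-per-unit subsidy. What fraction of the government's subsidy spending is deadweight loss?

Pre-subsidy: 159 - 2x = 191/3 + (1/6)x gives x* = 44 and P* = 71.
With the rebate, buyers effectively pay Pb = Ps − 39, where Ps is the price sellers receive.
On the curves, Pb = 159 - 2x and Ps = 191/3 + (1/6)x; the wedge Ps − Pb = 39 gives 191/3 + (1/6)x − (159 - 2x) = 39, so x' = 62.
Then Pb = 159 − 2·62 = 35 and Ps = 191/3 + (1/6)·62 = 74.
ΔCS = ½(44 + 62)(71 − 35) = 1908; ΔPS = ½(44 + 62)(74 − 71) = 159.
Government spending = 39 × 62 = 2418.
DWL = ½ × 39 × (62 − 44) = 351; fraction = 351 / 2418 = 9/62.

DWL / government spending = 9/62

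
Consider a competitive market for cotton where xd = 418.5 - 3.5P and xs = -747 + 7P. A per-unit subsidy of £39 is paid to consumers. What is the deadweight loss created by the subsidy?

Pre-subsidy: 418.5 - 3.5P = -747 + 7P gives P* = 111, x* = 30.
With the rebate, buyers effectively pay Pb = Ps − 39, where Ps is the price sellers receive.
Demand in terms of Ps becomes xd = 418.5 − 3.5(Ps − 39) = 555 - 3.5Ps. Setting this equal to supply: 555 - 3.5Ps = -747 + 7Ps, so Ps = 124.
Buyers pay Pb = 124 − 39 = 85; x' = -747 + 7·124 = 121.
The subsidy expands output by 121 − 30 = 91 past the efficient level; on those units the gap between marginal cost and willingness to pay runs from 0 up to 39.
DWL = ½ × 39 × 91 = 1774.5.

Deadweight loss = £1774.5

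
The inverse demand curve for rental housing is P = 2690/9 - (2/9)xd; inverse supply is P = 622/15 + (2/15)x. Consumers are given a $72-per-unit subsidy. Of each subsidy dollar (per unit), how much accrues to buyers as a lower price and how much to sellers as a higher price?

Pre-subsidy: 2690/9 - (2/9)x = 622/15 + (2/15)x gives x* = 724 and P* = 138.
With the rebate, buyers effectively pay Pb = Ps − 72, where Ps is the price sellers receive.
On the curves, Pb = 2690/9 - (2/9)x and Ps = 622/15 + (2/15)x; the wedge Ps − Pb = 72 gives 622/15 + (2/15)x − (2690/9 - (2/9)x) = 72, so x' = 926.5.
Then Pb = 2690/9 − (2/9)·926.5 = 93 and Ps = 622/15 + (2/15)·926.5 = 165.
Buyers' price falls by P* − Pb = 138 − 93 = 45; sellers' price rises by Ps − P* = 165 − 138 = 27.

Buyers gain $45 per unit; sellers gain $27 per unit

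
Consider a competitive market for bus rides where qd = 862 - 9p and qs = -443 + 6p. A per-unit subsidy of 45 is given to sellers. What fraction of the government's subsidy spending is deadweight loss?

Pre-subsidy: 862 - 9p = -443 + 6p gives p* = 87, q* = 79.
With the subsidy, sellers receive ps = pb + 45 for each unit, where pb is the price buyers pay.
Supply in terms of pb becomes qs = -443 + 6(pb + 45) = -173 + 6pb. Setting this equal to demand: 862 - 9pb = -173 + 6pb, so pb = 69.
Sellers receive ps = 69 + 45 = 114; q' = 862 − 9·69 = 241.
ΔCS = ½(79 + 241)(87 − 69) = 2880; ΔPS = ½(79 + 241)(114 − 87) = 4320.
Government spending = 45 × 241 = 10845.
DWL = ½ × 45 × (241 − 79) = 3645; fraction = 3645 / 10845 = 81/241.

DWL / government spending = 81/241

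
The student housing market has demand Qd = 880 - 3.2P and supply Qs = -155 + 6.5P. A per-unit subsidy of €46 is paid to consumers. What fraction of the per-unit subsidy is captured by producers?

Producer share = 32/97

Pre-subsidy: 880 - 3.2P = -155 + 6.5P gives P* = 10350/97, Q* = 52240/97.
With the rebate, buyers effectively pay Pb = Ps − 46, where Ps is the price sellers receive.
Demand in terms of Ps becomes Qd = 880 − 3.2(Ps − 46) = 1027.2 - 3.2Ps. Setting this equal to supply: 1027.2 - 3.2Ps = -155 + 6.5Ps, so Ps = 11822/97.
Buyers pay Pb = 11822/97 − 46 = 7360/97; Q' = -155 + 6.5·(11822/97) = 61808/97.
Buyers' price falls by P* − Pb = 10350/97 − 7360/97 = 2990/97; sellers' price rises by Ps − P* = 11822/97 − 10350/97 = 1472/97.
So producers capture (1472/97)/46 = 32/97 of each unit of subsidy.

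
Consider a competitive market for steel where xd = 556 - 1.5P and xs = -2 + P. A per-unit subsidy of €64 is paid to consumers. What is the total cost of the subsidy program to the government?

Pre-subsidy: 556 - 1.5P = -2 + P gives P* = 223.2, x* = 221.2.
With the rebate, buyers effectively pay Pb = Ps − 64, where Ps is the price sellers receive.
Demand in terms of Ps becomes xd = 556 − 1.5(Ps − 64) = 652 - 1.5Ps. Setting this equal to supply: 652 - 1.5Ps = -2 + Ps, so Ps = 261.6.
Buyers pay Pb = 261.6 − 64 = 197.6; x' = -2 + 1·261.6 = 259.6.
Government outlay = subsidy × quantity = 64 × 259.6 = 16614.4.

Government cost = €16614.4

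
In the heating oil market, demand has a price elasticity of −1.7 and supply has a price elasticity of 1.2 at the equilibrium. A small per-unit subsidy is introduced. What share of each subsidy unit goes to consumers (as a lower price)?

For a small subsidy around the equilibrium, the benefit split depends on the relative slopes, which at a point are proportional to the elasticities.
Buyer share = εs/(εs + |εd|) = 1.2/(1.2 + 1.7) = 12/29; seller share = |εd|/(εs + |εd|) = 17/29.

Consumer share = 12/29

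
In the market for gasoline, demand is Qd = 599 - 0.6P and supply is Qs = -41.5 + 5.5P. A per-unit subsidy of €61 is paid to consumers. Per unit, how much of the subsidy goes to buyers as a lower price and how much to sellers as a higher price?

Pre-subsidy: 599 - 0.6P = -41.5 + 5.5P gives P* = 105, Q* = 536.
With the rebate, buyers effectively pay Pb = Ps − 61, where Ps is the price sellers receive.
Demand in terms of Ps becomes Qd = 599 − 0.6(Ps − 61) = 635.6 - 0.6Ps. Setting this equal to supply: 635.6 - 0.6Ps = -41.5 + 5.5Ps, so Ps = 111.
Buyers pay Pb = 111 − 61 = 50; Q' = -41.5 + 5.5·111 = 569.
Buyers' price falls by P* − Pb = 105 − 50 = 55; sellers' price rises by Ps − P* = 111 − 105 = 6.

Buyers gain €55 per unit; sellers gain €6 per unit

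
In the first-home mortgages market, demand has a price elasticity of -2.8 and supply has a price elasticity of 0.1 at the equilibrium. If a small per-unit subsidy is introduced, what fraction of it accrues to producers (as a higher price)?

For a small subsidy around the equilibrium, the benefit split depends on the relative slopes, which at a point are proportional to the elasticities.
Buyer share = εs/(εs + |εd|) = 0.1/(0.1 + 2.8) = 1/29; seller share = |εd|/(εs + |εd|) = 28/29.
So producers capture 28/29 of the subsidy.

Producer share = 28/29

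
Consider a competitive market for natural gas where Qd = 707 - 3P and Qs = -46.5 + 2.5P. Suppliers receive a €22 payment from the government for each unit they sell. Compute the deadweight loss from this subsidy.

Pre-subsidy: 707 - 3P = -46.5 + 2.5P gives P* = 137, Q* = 296.
With the subsidy, sellers receive Ps = Pb + 22 for each unit, where Pb is the price buyers pay.
Supply in terms of Pb becomes Qs = -46.5 + 2.5(Pb + 22) = 8.5 + 2.5Pb. Setting this equal to demand: 707 - 3Pb = 8.5 + 2.5Pb, so Pb = 127.
Sellers receive Ps = 127 + 22 = 149; Q' = 707 − 3·127 = 326.
The subsidy expands output by 326 − 296 = 30 past the efficient level; on those units the gap between marginal cost and willingness to pay runs from 0 up to 22.
DWL = ½ × 22 × 30 = 330.

Deadweight loss = €330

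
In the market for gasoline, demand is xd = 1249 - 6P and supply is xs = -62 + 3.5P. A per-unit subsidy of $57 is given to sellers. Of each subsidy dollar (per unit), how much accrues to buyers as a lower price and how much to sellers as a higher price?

Buyers gain $21 per unit; sellers gain $36 per unit

Pre-subsidy: 1249 - 6P = -62 + 3.5P gives P* = 138, x* = 421.
With the subsidy, sellers receive Ps = Pb + 57 for each unit, where Pb is the price buyers pay.
Supply in terms of Pb becomes xs = -62 + 3.5(Pb + 57) = 137.5 + 3.5Pb. Setting this equal to demand: 1249 - 6Pb = 137.5 + 3.5Pb, so Pb = 117.
Sellers receive Ps = 117 + 57 = 174; x' = 1249 − 6·117 = 547.
Buyers' price falls by P* − Pb = 138 − 117 = 21; sellers' price rises by Ps − P* = 174 − 138 = 36.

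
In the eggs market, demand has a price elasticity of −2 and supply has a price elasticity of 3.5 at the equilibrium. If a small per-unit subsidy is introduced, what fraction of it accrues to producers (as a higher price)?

For a small subsidy around the equilibrium, the benefit split depends on the relative slopes, which at a point are proportional to the elasticities.
Buyer share = εs/(εs + |εd|) = 3.5/(3.5 + 2) = 7/11; seller share = |εd|/(εs + |εd|) = 4/11.
So producers capture 4/11 of the subsidy.

Producer share = 4/11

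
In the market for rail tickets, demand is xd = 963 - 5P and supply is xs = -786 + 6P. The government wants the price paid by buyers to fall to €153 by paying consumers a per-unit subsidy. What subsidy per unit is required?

At a buyer price of 153, quantity demanded is 963 − 5·153 = 198.
Sellers supply 198 only when they receive Ps with -786 + 6·Ps = 198, i.e. Ps = 164.
s = Ps − Pb = 164 − 153 = 11.

Required subsidy s = €11 per unit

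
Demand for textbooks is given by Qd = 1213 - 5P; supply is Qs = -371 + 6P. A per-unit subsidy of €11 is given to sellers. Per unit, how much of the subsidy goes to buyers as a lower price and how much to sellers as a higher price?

Buyers gain €6 per unit; sellers gain €5 per unit

Pre-subsidy: 1213 - 5P = -371 + 6P gives P* = 144, Q* = 493.
With the subsidy, sellers receive Ps = Pb + 11 for each unit, where Pb is the price buyers pay.
Supply in terms of Pb becomes Qs = -371 + 6(Pb + 11) = -305 + 6Pb. Setting this equal to demand: 1213 - 5Pb = -305 + 6Pb, so Pb = 138.
Sellers receive Ps = 138 + 11 = 149; Q' = 1213 − 5·138 = 523.
Buyers' price falls by P* − Pb = 144 − 138 = 6; sellers' price rises by Ps − P* = 149 − 144 = 5.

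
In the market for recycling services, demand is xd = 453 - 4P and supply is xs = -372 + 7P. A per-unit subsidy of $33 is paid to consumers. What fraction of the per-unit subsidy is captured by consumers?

Pre-subsidy: 453 - 4P = -372 + 7P gives P* = 75, x* = 153.
With the rebate, buyers effectively pay Pb = Ps − 33, where Ps is the price sellers receive.
Demand in terms of Ps becomes xd = 453 − 4(Ps − 33) = 585 - 4Ps. Setting this equal to supply: 585 - 4Ps = -372 + 7Ps, so Ps = 87.
Buyers pay Pb = 87 − 33 = 54; x' = -372 + 7·87 = 237.
Buyers' price falls by P* − Pb = 75 − 54 = 21; sellers' price rises by Ps − P* = 87 − 75 = 12.
So consumers capture 21/33 = 7/11 of each unit of subsidy.

Consumer share = 7/11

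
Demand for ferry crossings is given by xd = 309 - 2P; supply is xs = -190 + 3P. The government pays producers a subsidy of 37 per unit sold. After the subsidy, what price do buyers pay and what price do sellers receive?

Pre-subsidy: 309 - 2P = -190 + 3P gives P* = 99.8, x* = 109.4.
With the subsidy, sellers receive Ps = Pb + 37 for each unit, where Pb is the price buyers pay.
Supply in terms of Pb becomes xs = -190 + 3(Pb + 37) = -79 + 3Pb. Setting this equal to demand: 309 - 2Pb = -79 + 3Pb, so Pb = 77.6.
Sellers receive Ps = 77.6 + 37 = 114.6; x' = 309 − 2·77.6 = 153.8.

Buyers pay 77.6; sellers receive 114.6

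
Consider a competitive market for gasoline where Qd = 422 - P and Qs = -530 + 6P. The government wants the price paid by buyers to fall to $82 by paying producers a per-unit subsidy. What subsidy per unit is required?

At a buyer price of 82, quantity demanded is 422 − 1·82 = 340.
Sellers supply 340 only when they receive Ps with -530 + 6·Ps = 340, i.e. Ps = 145.
s = Ps − Pb = 145 − 82 = 63.

Required subsidy s = $63 per unit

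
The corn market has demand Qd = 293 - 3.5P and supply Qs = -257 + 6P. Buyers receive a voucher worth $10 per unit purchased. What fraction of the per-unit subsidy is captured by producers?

Producer share = 7/19

Pre-subsidy: 293 - 3.5P = -257 + 6P gives P* = 1100/19, Q* = 1717/19.
With the rebate, buyers effectively pay Pb = Ps − 10, where Ps is the price sellers receive.
Demand in terms of Ps becomes Qd = 293 − 3.5(Ps − 10) = 328 - 3.5Ps. Setting this equal to supply: 328 - 3.5Ps = -257 + 6Ps, so Ps = 1170/19.
Buyers pay Pb = 1170/19 − 10 = 980/19; Q' = -257 + 6·(1170/19) = 2137/19.
Buyers' price falls by P* − Pb = 1100/19 − 980/19 = 120/19; sellers' price rises by Ps − P* = 1170/19 − 1100/19 = 70/19.
So producers capture (70/19)/10 = 7/19 of each unit of subsidy.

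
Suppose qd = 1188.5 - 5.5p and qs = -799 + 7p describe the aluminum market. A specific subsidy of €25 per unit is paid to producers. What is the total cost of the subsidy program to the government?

Pre-subsidy: 1188.5 - 5.5p = -799 + 7p gives p* = 159, q* = 314.
With the subsidy, sellers receive ps = pb + 25 for each unit, where pb is the price buyers pay.
Supply in terms of pb becomes qs = -799 + 7(pb + 25) = -624 + 7pb. Setting this equal to demand: 1188.5 - 5.5pb = -624 + 7pb, so pb = 145.
Sellers receive ps = 145 + 25 = 170; q' = 1188.5 − 5.5·145 = 391.
Government outlay = subsidy × quantity = 25 × 391 = 9775.

Government cost = €9775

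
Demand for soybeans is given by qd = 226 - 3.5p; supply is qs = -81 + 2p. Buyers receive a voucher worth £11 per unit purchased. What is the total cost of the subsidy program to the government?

Pre-subsidy: 226 - 3.5p = -81 + 2p gives p* = 614/11, q* = 337/11.
With the rebate, buyers effectively pay pb = ps − 11, where ps is the price sellers receive.
Demand in terms of ps becomes qd = 226 − 3.5(ps − 11) = 264.5 - 3.5ps. Setting this equal to supply: 264.5 - 3.5ps = -81 + 2ps, so ps = 691/11.
Buyers pay pb = 691/11 − 11 = 570/11; q' = -81 + 2·(691/11) = 491/11.
Government outlay = subsidy × quantity = 11 × 491/11 = 491.

Government cost = £491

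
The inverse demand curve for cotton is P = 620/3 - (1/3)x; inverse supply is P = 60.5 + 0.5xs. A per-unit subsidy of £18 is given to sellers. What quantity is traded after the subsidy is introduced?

x' = 197

Pre-subsidy: 620/3 - (1/3)x = 60.5 + 0.5x gives x* = 175.4 and P* = 148.2.
With the subsidy, sellers receive Ps = Pb + 18 for each unit, where Pb is the price buyers pay.
On the curves, Pb = 620/3 - (1/3)x and Ps = 60.5 + 0.5x; the wedge Ps − Pb = 18 gives 60.5 + 0.5x − (620/3 - (1/3)x) = 18, so x' = 197.
Then Pb = 620/3 − (1/3)·197 = 141 and Ps = 60.5 + 0.5·197 = 159.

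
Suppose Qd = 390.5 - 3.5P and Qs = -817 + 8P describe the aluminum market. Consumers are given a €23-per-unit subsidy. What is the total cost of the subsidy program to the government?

Pre-subsidy: 390.5 - 3.5P = -817 + 8P gives P* = 105, Q* = 23.
With the rebate, buyers effectively pay Pb = Ps − 23, where Ps is the price sellers receive.
Demand in terms of Ps becomes Qd = 390.5 − 3.5(Ps − 23) = 471 - 3.5Ps. Setting this equal to supply: 471 - 3.5Ps = -817 + 8Ps, so Ps = 112.
Buyers pay Pb = 112 − 23 = 89; Q' = -817 + 8·112 = 79.
Government outlay = subsidy × quantity = 23 × 79 = 1817.

Government cost = €1817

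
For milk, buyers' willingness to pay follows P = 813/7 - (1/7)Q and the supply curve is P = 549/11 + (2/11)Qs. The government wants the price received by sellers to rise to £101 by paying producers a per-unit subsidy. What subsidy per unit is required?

At a seller price of 101, quantity supplied is -274.5 + 5.5·101 = 281.
Buyers absorb 281 only when they pay Pb = 813/7 − (1/7)·281 = 76.
s = Ps − Pb = 101 − 76 = 25.

Required subsidy s = £25 per unit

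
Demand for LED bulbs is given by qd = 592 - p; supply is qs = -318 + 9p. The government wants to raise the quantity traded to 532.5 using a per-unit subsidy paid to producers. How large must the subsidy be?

Required subsidy s = 35 per unit

At q = 532.5, invert demand for the buyer price: pb = (592 − 532.5)/1 = 59.5; invert supply for the seller price: ps = (532.5 − (-318))/9 = 94.5.
The subsidy must fill the gap: s = ps − pb = 94.5 − 59.5 = 35.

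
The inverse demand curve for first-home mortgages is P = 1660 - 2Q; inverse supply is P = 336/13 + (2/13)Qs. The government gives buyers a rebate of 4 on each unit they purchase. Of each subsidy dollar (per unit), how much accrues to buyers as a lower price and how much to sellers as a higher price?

Pre-subsidy: 1660 - 2Q = 336/13 + (2/13)Q gives Q* = 5311/7 and P* = 998/7.
With the rebate, buyers effectively pay Pb = Ps − 4, where Ps is the price sellers receive.
On the curves, Pb = 1660 - 2Q and Ps = 336/13 + (2/13)Q; the wedge Ps − Pb = 4 gives 336/13 + (2/13)Q − (1660 - 2Q) = 4, so Q' = 5324/7.
Then Pb = 1660 − 2·(5324/7) = 972/7 and Ps = 336/13 + (2/13)·(5324/7) = 1000/7.
Buyers' price falls by P* − Pb = 998/7 − 972/7 = 26/7; sellers' price rises by Ps − P* = 1000/7 − 998/7 = 2/7.

Buyers gain 26/7 per unit; sellers gain 2/7 per unit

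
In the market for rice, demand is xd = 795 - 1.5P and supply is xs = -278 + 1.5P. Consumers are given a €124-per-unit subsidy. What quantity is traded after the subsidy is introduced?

Pre-subsidy: 795 - 1.5P = -278 + 1.5P gives P* = 1073/3, x* = 258.5.
With the rebate, buyers effectively pay Pb = Ps − 124, where Ps is the price sellers receive.
Demand in terms of Ps becomes xd = 795 − 1.5(Ps − 124) = 981 - 1.5Ps. Setting this equal to supply: 981 - 1.5Ps = -278 + 1.5Ps, so Ps = 1259/3.
Buyers pay Pb = 1259/3 − 124 = 887/3; x' = -278 + 1.5·(1259/3) = 351.5.

x' = 351.5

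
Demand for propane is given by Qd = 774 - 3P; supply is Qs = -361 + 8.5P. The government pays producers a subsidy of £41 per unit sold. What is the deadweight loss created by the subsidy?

Pre-subsidy: 774 - 3P = -361 + 8.5P gives P* = 2270/23, Q* = 10992/23.
With the subsidy, sellers receive Ps = Pb + 41 for each unit, where Pb is the price buyers pay.
Supply in terms of Pb becomes Qs = -361 + 8.5(Pb + 41) = -12.5 + 8.5Pb. Setting this equal to demand: 774 - 3Pb = -12.5 + 8.5Pb, so Pb = 1573/23.
Sellers receive Ps = 1573/23 + 41 = 2516/23; Q' = 774 − 3·(1573/23) = 13083/23.
The subsidy expands output by 13083/23 − 10992/23 = 2091/23 past the efficient level; on those units the gap between marginal cost and willingness to pay runs from 0 up to 41.
DWL = ½ × 41 × 2091/23 = 85731/46.

Deadweight loss = 85731/46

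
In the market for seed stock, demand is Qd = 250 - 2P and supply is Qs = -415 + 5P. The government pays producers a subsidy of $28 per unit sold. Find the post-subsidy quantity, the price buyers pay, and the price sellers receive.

Q' = 100; buyers pay $75; sellers receive $103

Pre-subsidy: 250 - 2P = -415 + 5P gives P* = 95, Q* = 60.
With the subsidy, sellers receive Ps = Pb + 28 for each unit, where Pb is the price buyers pay.
Supply in terms of Pb becomes Qs = -415 + 5(Pb + 28) = -275 + 5Pb. Setting this equal to demand: 250 - 2Pb = -275 + 5Pb, so Pb = 75.
Sellers receive Ps = 75 + 28 = 103; Q' = 250 − 2·75 = 100.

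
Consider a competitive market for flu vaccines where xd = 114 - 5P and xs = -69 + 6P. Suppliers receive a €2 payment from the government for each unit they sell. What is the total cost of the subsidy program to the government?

Pre-subsidy: 114 - 5P = -69 + 6P gives P* = 183/11, x* = 339/11.
With the subsidy, sellers receive Ps = Pb + 2 for each unit, where Pb is the price buyers pay.
Supply in terms of Pb becomes xs = -69 + 6(Pb + 2) = -57 + 6Pb. Setting this equal to demand: 114 - 5Pb = -57 + 6Pb, so Pb = 171/11.
Sellers receive Ps = 171/11 + 2 = 193/11; x' = 114 − 5·(171/11) = 399/11.
Government outlay = subsidy × quantity = 2 × 399/11 = 798/11.

Government cost = 798/11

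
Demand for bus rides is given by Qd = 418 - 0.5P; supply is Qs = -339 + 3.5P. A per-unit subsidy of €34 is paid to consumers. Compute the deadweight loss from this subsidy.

Deadweight loss = €252.875

Pre-subsidy: 418 - 0.5P = -339 + 3.5P gives P* = 189.25, Q* = 323.375.
With the rebate, buyers effectively pay Pb = Ps − 34, where Ps is the price sellers receive.
Demand in terms of Ps becomes Qd = 418 − 0.5(Ps − 34) = 435 - 0.5Ps. Setting this equal to supply: 435 - 0.5Ps = -339 + 3.5Ps, so Ps = 193.5.
Buyers pay Pb = 193.5 − 34 = 159.5; Q' = -339 + 3.5·193.5 = 338.25.
The subsidy expands output by 338.25 − 323.375 = 14.875 past the efficient level; on those units the gap between marginal cost and willingness to pay runs from 0 up to 34.
DWL = ½ × 34 × 14.875 = 252.875.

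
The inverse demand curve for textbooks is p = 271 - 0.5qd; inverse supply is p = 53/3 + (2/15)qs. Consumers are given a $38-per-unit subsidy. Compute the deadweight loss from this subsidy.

Pre-subsidy: 271 - 0.5q = 53/3 + (2/15)q gives q* = 400 and p* = 71.
With the rebate, buyers effectively pay pb = ps − 38, where ps is the price sellers receive.
On the curves, pb = 271 - 0.5q and ps = 53/3 + (2/15)q; the wedge ps − pb = 38 gives 53/3 + (2/15)q − (271 - 0.5q) = 38, so q' = 460.
Then pb = 271 − 0.5·460 = 41 and ps = 53/3 + (2/15)·460 = 79.
The subsidy expands output by 460 − 400 = 60 past the efficient level; on those units the gap between marginal cost and willingness to pay runs from 0 up to 38.
DWL = ½ × 38 × 60 = 1140.

Deadweight loss = $1140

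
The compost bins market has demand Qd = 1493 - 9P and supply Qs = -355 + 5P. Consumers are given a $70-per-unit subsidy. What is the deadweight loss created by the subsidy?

Deadweight loss = $7875

Pre-subsidy: 1493 - 9P = -355 + 5P gives P* = 132, Q* = 305.
With the rebate, buyers effectively pay Pb = Ps − 70, where Ps is the price sellers receive.
Demand in terms of Ps becomes Qd = 1493 − 9(Ps − 70) = 2123 - 9Ps. Setting this equal to supply: 2123 - 9Ps = -355 + 5Ps, so Ps = 177.
Buyers pay Pb = 177 − 70 = 107; Q' = -355 + 5·177 = 530.
The subsidy expands output by 530 − 305 = 225 past the efficient level; on those units the gap between marginal cost and willingness to pay runs from 0 up to 70.
DWL = ½ × 70 × 225 = 7875.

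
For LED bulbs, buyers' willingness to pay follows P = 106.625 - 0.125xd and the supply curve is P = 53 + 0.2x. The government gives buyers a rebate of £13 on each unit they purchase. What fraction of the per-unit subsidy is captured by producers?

Producer share = 8/13

Pre-subsidy: 106.625 - 0.125x = 53 + 0.2x gives x* = 165 and P* = 86.
With the rebate, buyers effectively pay Pb = Ps − 13, where Ps is the price sellers receive.
On the curves, Pb = 106.625 - 0.125x and Ps = 53 + 0.2x; the wedge Ps − Pb = 13 gives 53 + 0.2x − (106.625 - 0.125x) = 13, so x' = 205.
Then Pb = 106.625 − 0.125·205 = 81 and Ps = 53 + 0.2·205 = 94.
Buyers' price falls by P* − Pb = 86 − 81 = 5; sellers' price rises by Ps − P* = 94 − 86 = 8.
So producers capture 8/13 = 8/13 of each unit of subsidy.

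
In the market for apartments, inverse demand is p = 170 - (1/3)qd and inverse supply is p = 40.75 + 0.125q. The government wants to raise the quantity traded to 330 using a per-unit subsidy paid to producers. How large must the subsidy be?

Required subsidy s = 22 per unit

At q = 330, from the demand curve buyers pay pb = 170 − (1/3)·330 = 60; from the supply curve sellers need ps = 40.75 + 0.125·330 = 82.
The subsidy must fill the gap: s = ps − pb = 82 − 60 = 22.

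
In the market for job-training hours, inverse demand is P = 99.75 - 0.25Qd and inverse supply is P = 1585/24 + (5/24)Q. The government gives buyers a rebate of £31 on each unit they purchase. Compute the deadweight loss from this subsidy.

Pre-subsidy: 99.75 - 0.25Q = 1585/24 + (5/24)Q gives Q* = 809/11 and P* = 895/11.
With the rebate, buyers effectively pay Pb = Ps − 31, where Ps is the price sellers receive.
On the curves, Pb = 99.75 - 0.25Q and Ps = 1585/24 + (5/24)Q; the wedge Ps − Pb = 31 gives 1585/24 + (5/24)Q − (99.75 - 0.25Q) = 31, so Q' = 1553/11.
Then Pb = 99.75 − 0.25·(1553/11) = 709/11 and Ps = 1585/24 + (5/24)·(1553/11) = 1050/11.
The subsidy expands output by 1553/11 − 809/11 = 744/11 past the efficient level; on those units the gap between marginal cost and willingness to pay runs from 0 up to 31.
DWL = ½ × 31 × 744/11 = 11532/11.

Deadweight loss = 11532/11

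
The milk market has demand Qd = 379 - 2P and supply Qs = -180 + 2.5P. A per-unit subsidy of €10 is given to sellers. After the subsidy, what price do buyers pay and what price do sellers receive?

Pre-subsidy: 379 - 2P = -180 + 2.5P gives P* = 1118/9, Q* = 1175/9.
With the subsidy, sellers receive Ps = Pb + 10 for each unit, where Pb is the price buyers pay.
Supply in terms of Pb becomes Qs = -180 + 2.5(Pb + 10) = -155 + 2.5Pb. Setting this equal to demand: 379 - 2Pb = -155 + 2.5Pb, so Pb = 356/3.
Sellers receive Ps = 356/3 + 10 = 386/3; Q' = 379 − 2·(356/3) = 425/3.

Buyers pay 356/3; sellers receive 386/3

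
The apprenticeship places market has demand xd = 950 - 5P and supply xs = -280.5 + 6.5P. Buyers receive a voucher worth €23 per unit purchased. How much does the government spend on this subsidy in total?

Government cost = €11040

Pre-subsidy: 950 - 5P = -280.5 + 6.5P gives P* = 107, x* = 415.
With the rebate, buyers effectively pay Pb = Ps − 23, where Ps is the price sellers receive.
Demand in terms of Ps becomes xd = 950 − 5(Ps − 23) = 1065 - 5Ps. Setting this equal to supply: 1065 - 5Ps = -280.5 + 6.5Ps, so Ps = 117.
Buyers pay Pb = 117 − 23 = 94; x' = -280.5 + 6.5·117 = 480.
Government outlay = subsidy × quantity = 23 × 480 = 11040.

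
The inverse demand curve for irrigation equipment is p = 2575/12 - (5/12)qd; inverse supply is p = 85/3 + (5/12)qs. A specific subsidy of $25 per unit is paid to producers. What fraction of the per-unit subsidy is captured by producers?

Producer share = 0.5

Pre-subsidy: 2575/12 - (5/12)q = 85/3 + (5/12)q gives q* = 223.5 and p* = 2915/24.
With the subsidy, sellers receive ps = pb + 25 for each unit, where pb is the price buyers pay.
On the curves, pb = 2575/12 - (5/12)q and ps = 85/3 + (5/12)q; the wedge ps − pb = 25 gives 85/3 + (5/12)q − (2575/12 - (5/12)q) = 25, so q' = 253.5.
Then pb = 2575/12 − (5/12)·253.5 = 2615/24 and ps = 85/3 + (5/12)·253.5 = 3215/24.
Buyers' price falls by p* − pb = 2915/24 − 2615/24 = 12.5; sellers' price rises by ps − p* = 3215/24 − 2915/24 = 12.5.
So producers capture 12.5/25 = 0.5 of each unit of subsidy.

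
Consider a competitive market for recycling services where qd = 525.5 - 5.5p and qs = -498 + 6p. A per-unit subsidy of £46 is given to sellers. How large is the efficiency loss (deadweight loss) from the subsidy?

Pre-subsidy: 525.5 - 5.5p = -498 + 6p gives p* = 89, q* = 36.
With the subsidy, sellers receive ps = pb + 46 for each unit, where pb is the price buyers pay.
Supply in terms of pb becomes qs = -498 + 6(pb + 46) = -222 + 6pb. Setting this equal to demand: 525.5 - 5.5pb = -222 + 6pb, so pb = 65.
Sellers receive ps = 65 + 46 = 111; q' = 525.5 − 5.5·65 = 168.
The subsidy expands output by 168 − 36 = 132 past the efficient level; on those units the gap between marginal cost and willingness to pay runs from 0 up to 46.
DWL = ½ × 46 × 132 = 3036.

Deadweight loss = £3036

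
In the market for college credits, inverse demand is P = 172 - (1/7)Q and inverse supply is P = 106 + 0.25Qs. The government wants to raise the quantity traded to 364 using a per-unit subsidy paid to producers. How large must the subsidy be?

At Q = 364, from the demand curve buyers pay Pb = 172 − (1/7)·364 = 120; from the supply curve sellers need Ps = 106 + 0.25·364 = 197.
The subsidy must fill the gap: s = Ps − Pb = 197 − 120 = 77.

Required subsidy s = 77 per unit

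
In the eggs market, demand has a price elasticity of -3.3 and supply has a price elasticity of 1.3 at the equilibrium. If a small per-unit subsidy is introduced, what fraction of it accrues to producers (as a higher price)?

Producer share = 33/46

For a small subsidy around the equilibrium, the benefit split depends on the relative slopes, which at a point are proportional to the elasticities.
Buyer share = εs/(εs + |εd|) = 1.3/(1.3 + 3.3) = 13/46; seller share = |εd|/(εs + |εd|) = 33/46.
So producers capture 33/46 of the subsidy.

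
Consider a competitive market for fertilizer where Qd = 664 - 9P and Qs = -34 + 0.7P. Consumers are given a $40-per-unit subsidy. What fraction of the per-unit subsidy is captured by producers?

Pre-subsidy: 664 - 9P = -34 + 0.7P gives P* = 6980/97, Q* = 1588/97.
With the rebate, buyers effectively pay Pb = Ps − 40, where Ps is the price sellers receive.
Demand in terms of Ps becomes Qd = 664 − 9(Ps − 40) = 1024 - 9Ps. Setting this equal to supply: 1024 - 9Ps = -34 + 0.7Ps, so Ps = 10580/97.
Buyers pay Pb = 10580/97 − 40 = 6700/97; Q' = -34 + 0.7·(10580/97) = 4108/97.
Buyers' price falls by P* − Pb = 6980/97 − 6700/97 = 280/97; sellers' price rises by Ps − P* = 10580/97 − 6980/97 = 3600/97.
So producers capture (3600/97)/40 = 90/97 of each unit of subsidy.

Producer share = 90/97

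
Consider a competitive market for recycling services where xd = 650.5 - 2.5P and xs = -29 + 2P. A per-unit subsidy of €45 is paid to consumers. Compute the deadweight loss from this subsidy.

Pre-subsidy: 650.5 - 2.5P = -29 + 2P gives P* = 151, x* = 273.
With the rebate, buyers effectively pay Pb = Ps − 45, where Ps is the price sellers receive.
Demand in terms of Ps becomes xd = 650.5 − 2.5(Ps − 45) = 763 - 2.5Ps. Setting this equal to supply: 763 - 2.5Ps = -29 + 2Ps, so Ps = 176.
Buyers pay Pb = 176 − 45 = 131; x' = -29 + 2·176 = 323.
The subsidy expands output by 323 − 273 = 50 past the efficient level; on those units the gap between marginal cost and willingness to pay runs from 0 up to 45.
DWL = ½ × 45 × 50 = 1125.

Deadweight loss = €1125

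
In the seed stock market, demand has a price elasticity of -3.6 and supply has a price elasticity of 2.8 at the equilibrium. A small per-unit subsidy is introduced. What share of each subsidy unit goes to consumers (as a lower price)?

For a small subsidy around the equilibrium, the benefit split depends on the relative slopes, which at a point are proportional to the elasticities.
Buyer share = εs/(εs + |εd|) = 2.8/(2.8 + 3.6) = 0.4375; seller share = |εd|/(εs + |εd|) = 0.5625.

Consumer share = 0.4375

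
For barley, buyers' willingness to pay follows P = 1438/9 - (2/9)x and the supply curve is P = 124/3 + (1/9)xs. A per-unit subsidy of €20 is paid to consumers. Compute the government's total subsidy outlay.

Pre-subsidy: 1438/9 - (2/9)x = 124/3 + (1/9)x gives x* = 1066/3 and P* = 2182/27.
With the rebate, buyers effectively pay Pb = Ps − 20, where Ps is the price sellers receive.
On the curves, Pb = 1438/9 - (2/9)x and Ps = 124/3 + (1/9)x; the wedge Ps − Pb = 20 gives 124/3 + (1/9)x − (1438/9 - (2/9)x) = 20, so x' = 1246/3.
Then Pb = 1438/9 − (2/9)·(1246/3) = 1822/27 and Ps = 124/3 + (1/9)·(1246/3) = 2362/27.
Government outlay = subsidy × quantity = 20 × 1246/3 = 24920/3.

Government cost = 24920/3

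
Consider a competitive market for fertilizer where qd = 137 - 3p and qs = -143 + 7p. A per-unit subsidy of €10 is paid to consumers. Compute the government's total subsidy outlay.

Pre-subsidy: 137 - 3p = -143 + 7p gives p* = 28, q* = 53.
With the rebate, buyers effectively pay pb = ps − 10, where ps is the price sellers receive.
Demand in terms of ps becomes qd = 137 − 3(ps − 10) = 167 - 3ps. Setting this equal to supply: 167 - 3ps = -143 + 7ps, so ps = 31.
Buyers pay pb = 31 − 10 = 21; q' = -143 + 7·31 = 74.
Government outlay = subsidy × quantity = 10 × 74 = 740.

Government cost = €740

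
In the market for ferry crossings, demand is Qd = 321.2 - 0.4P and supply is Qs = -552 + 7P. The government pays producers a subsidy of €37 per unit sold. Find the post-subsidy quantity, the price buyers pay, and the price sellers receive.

Pre-subsidy: 321.2 - 0.4P = -552 + 7P gives P* = 118, Q* = 274.
With the subsidy, sellers receive Ps = Pb + 37 for each unit, where Pb is the price buyers pay.
Supply in terms of Pb becomes Qs = -552 + 7(Pb + 37) = -293 + 7Pb. Setting this equal to demand: 321.2 - 0.4Pb = -293 + 7Pb, so Pb = 83.
Sellers receive Ps = 83 + 37 = 120; Q' = 321.2 − 0.4·83 = 288.

Q' = 288; buyers pay €83; sellers receive €120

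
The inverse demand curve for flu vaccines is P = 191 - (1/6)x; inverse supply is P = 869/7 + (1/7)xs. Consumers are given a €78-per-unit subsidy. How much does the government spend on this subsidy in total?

Pre-subsidy: 191 - (1/6)x = 869/7 + (1/7)x gives x* = 216 and P* = 155.
With the rebate, buyers effectively pay Pb = Ps − 78, where Ps is the price sellers receive.
On the curves, Pb = 191 - (1/6)x and Ps = 869/7 + (1/7)x; the wedge Ps − Pb = 78 gives 869/7 + (1/7)x − (191 - (1/6)x) = 78, so x' = 468.
Then Pb = 191 − (1/6)·468 = 113 and Ps = 869/7 + (1/7)·468 = 191.
Government outlay = subsidy × quantity = 78 × 468 = 36504.

Government cost = €36504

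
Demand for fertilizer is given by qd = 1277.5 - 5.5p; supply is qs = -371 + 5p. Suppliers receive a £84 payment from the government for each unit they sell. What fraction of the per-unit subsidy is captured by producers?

Producer share = 11/21

Pre-subsidy: 1277.5 - 5.5p = -371 + 5p gives p* = 157, q* = 414.
With the subsidy, sellers receive ps = pb + 84 for each unit, where pb is the price buyers pay.
Supply in terms of pb becomes qs = -371 + 5(pb + 84) = 49 + 5pb. Setting this equal to demand: 1277.5 - 5.5pb = 49 + 5pb, so pb = 117.
Sellers receive ps = 117 + 84 = 201; q' = 1277.5 − 5.5·117 = 634.
Buyers' price falls by p* − pb = 157 − 117 = 40; sellers' price rises by ps − p* = 201 − 157 = 44.
So producers capture 44/84 = 11/21 of each unit of subsidy.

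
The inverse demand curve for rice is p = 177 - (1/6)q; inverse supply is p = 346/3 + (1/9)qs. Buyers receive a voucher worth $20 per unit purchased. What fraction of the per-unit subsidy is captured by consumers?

Pre-subsidy: 177 - (1/6)q = 346/3 + (1/9)q gives q* = 222 and p* = 140.
With the rebate, buyers effectively pay pb = ps − 20, where ps is the price sellers receive.
On the curves, pb = 177 - (1/6)q and ps = 346/3 + (1/9)q; the wedge ps − pb = 20 gives 346/3 + (1/9)q − (177 - (1/6)q) = 20, so q' = 294.
Then pb = 177 − (1/6)·294 = 128 and ps = 346/3 + (1/9)·294 = 148.
Buyers' price falls by p* − pb = 140 − 128 = 12; sellers' price rises by ps − p* = 148 − 140 = 8.
So consumers capture 12/20 = 0.6 of each unit of subsidy.

Consumer share = 0.6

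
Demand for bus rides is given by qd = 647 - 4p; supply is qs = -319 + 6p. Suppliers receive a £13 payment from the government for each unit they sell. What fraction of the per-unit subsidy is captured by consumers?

Pre-subsidy: 647 - 4p = -319 + 6p gives p* = 96.6, q* = 260.6.
With the subsidy, sellers receive ps = pb + 13 for each unit, where pb is the price buyers pay.
Supply in terms of pb becomes qs = -319 + 6(pb + 13) = -241 + 6pb. Setting this equal to demand: 647 - 4pb = -241 + 6pb, so pb = 88.8.
Sellers receive ps = 88.8 + 13 = 101.8; q' = 647 − 4·88.8 = 291.8.
Buyers' price falls by p* − pb = 96.6 − 88.8 = 7.8; sellers' price rises by ps − p* = 101.8 − 96.6 = 5.2.
So consumers capture 7.8/13 = 0.6 of each unit of subsidy.

Consumer share = 0.6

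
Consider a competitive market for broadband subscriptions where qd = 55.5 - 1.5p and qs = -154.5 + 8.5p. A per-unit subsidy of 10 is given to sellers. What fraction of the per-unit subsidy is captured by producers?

Producer share = 0.15

Pre-subsidy: 55.5 - 1.5p = -154.5 + 8.5p gives p* = 21, q* = 24.
With the subsidy, sellers receive ps = pb + 10 for each unit, where pb is the price buyers pay.
Supply in terms of pb becomes qs = -154.5 + 8.5(pb + 10) = -69.5 + 8.5pb. Setting this equal to demand: 55.5 - 1.5pb = -69.5 + 8.5pb, so pb = 12.5.
Sellers receive ps = 12.5 + 10 = 22.5; q' = 55.5 − 1.5·12.5 = 36.75.
Buyers' price falls by p* − pb = 21 − 12.5 = 8.5; sellers' price rises by ps − p* = 22.5 − 21 = 1.5.
So producers capture 1.5/10 = 0.15 of each unit of subsidy.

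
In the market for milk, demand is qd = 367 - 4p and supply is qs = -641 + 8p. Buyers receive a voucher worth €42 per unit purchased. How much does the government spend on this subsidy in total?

Pre-subsidy: 367 - 4p = -641 + 8p gives p* = 84, q* = 31.
With the rebate, buyers effectively pay pb = ps − 42, where ps is the price sellers receive.
Demand in terms of ps becomes qd = 367 − 4(ps − 42) = 535 - 4ps. Setting this equal to supply: 535 - 4ps = -641 + 8ps, so ps = 98.
Buyers pay pb = 98 − 42 = 56; q' = -641 + 8·98 = 143.
Government outlay = subsidy × quantity = 42 × 143 = 6006.

Government cost = €6006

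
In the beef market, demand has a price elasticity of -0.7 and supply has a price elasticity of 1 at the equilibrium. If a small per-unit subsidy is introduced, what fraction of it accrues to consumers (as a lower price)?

Consumer share = 10/17

For a small subsidy around the equilibrium, the benefit split depends on the relative slopes, which at a point are proportional to the elasticities.
Buyer share = εs/(εs + |εd|) = 1/(1 + 0.7) = 10/17; seller share = |εd|/(εs + |εd|) = 7/17.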